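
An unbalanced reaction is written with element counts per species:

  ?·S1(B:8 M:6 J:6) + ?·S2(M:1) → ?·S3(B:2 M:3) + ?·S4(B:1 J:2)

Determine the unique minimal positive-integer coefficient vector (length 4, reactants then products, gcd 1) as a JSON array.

B: 2·8+3·0 = 16 | 5·2+6·1 = 16
M: 2·6+3·1 = 15 | 5·3+6·0 = 15
J: 2·6+3·0 = 12 | 5·0+6·2 = 12
gcd(2,3,5,6) = 1

Coefficients: [2, 3, 5, 6]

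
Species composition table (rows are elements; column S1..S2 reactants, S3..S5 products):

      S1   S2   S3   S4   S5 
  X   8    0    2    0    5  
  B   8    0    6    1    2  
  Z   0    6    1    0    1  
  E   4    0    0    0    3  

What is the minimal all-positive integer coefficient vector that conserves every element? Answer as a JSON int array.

Coefficients: [3, 1, 2, 4, 4]

X: 3·8+1·0 = 24 | 2·2+4·0+4·5 = 24
B: 3·8+1·0 = 24 | 2·6+4·1+4·2 = 24
Z: 3·0+1·6 = 6 | 2·1+4·0+4·1 = 6
E: 3·4+1·0 = 12 | 2·0+4·0+4·3 = 12
gcd(3,1,2,4,4) = 1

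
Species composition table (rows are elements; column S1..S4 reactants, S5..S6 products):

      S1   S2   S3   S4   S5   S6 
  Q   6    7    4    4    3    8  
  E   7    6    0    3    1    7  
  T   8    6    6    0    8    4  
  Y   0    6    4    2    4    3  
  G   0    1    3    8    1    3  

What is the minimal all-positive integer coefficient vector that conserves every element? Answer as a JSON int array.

Q: 3·6+4·7+4·4+1·4 = 66 | 6·3+6·8 = 66
E: 3·7+4·6+4·0+1·3 = 48 | 6·1+6·7 = 48
T: 3·8+4·6+4·6+1·0 = 72 | 6·8+6·4 = 72
Y: 3·0+4·6+4·4+1·2 = 42 | 6·4+6·3 = 42
G: 3·0+4·1+4·3+1·8 = 24 | 6·1+6·3 = 24
gcd(3,4,4,1,6,6) = 1

Coefficients: [3, 4, 4, 1, 6, 6]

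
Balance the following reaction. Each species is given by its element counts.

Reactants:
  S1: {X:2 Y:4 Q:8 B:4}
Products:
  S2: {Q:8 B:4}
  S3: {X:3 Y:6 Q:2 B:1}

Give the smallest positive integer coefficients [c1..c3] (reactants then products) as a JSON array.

X: 6·2 = 12 | 5·0+4·3 = 12
Y: 6·4 = 24 | 5·0+4·6 = 24
Q: 6·8 = 48 | 5·8+4·2 = 48
B: 6·4 = 24 | 5·4+4·1 = 24
gcd(6,5,4) = 1

Coefficients: [6, 5, 4]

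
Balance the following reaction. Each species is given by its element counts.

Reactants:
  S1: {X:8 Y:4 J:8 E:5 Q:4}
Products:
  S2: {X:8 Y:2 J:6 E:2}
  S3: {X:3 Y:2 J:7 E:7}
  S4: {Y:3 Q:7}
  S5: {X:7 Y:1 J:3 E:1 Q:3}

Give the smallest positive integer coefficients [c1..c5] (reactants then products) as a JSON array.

Coefficients: [6, 4, 3, 3, 1]

X: 6·8 = 48 | 4·8+3·3+3·0+1·7 = 48
Y: 6·4 = 24 | 4·2+3·2+3·3+1·1 = 24
J: 6·8 = 48 | 4·6+3·7+3·0+1·3 = 48
E: 6·5 = 30 | 4·2+3·7+3·0+1·1 = 30
Q: 6·4 = 24 | 4·0+3·0+3·7+1·3 = 24
gcd(6,4,3,3,1) = 1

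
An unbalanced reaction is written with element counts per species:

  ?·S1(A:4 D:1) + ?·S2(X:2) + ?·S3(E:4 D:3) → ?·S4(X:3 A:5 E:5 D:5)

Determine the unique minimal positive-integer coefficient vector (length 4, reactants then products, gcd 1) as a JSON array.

Coefficients: [5, 6, 5, 4]

X: 5·0+6·2+5·0 = 12 | 4·3 = 12
A: 5·4+6·0+5·0 = 20 | 4·5 = 20
E: 5·0+6·0+5·4 = 20 | 4·5 = 20
D: 5·1+6·0+5·3 = 20 | 4·5 = 20
gcd(5,6,5,4) = 1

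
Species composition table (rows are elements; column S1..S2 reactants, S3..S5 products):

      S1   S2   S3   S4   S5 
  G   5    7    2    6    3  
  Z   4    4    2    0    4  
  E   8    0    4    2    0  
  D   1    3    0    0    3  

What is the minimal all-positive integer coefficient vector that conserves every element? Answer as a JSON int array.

G: 3·5+5·7 = 50 | 4·2+4·6+6·3 = 50
Z: 3·4+5·4 = 32 | 4·2+4·0+6·4 = 32
E: 3·8+5·0 = 24 | 4·4+4·2+6·0 = 24
D: 3·1+5·3 = 18 | 4·0+4·0+6·3 = 18
gcd(3,5,4,4,6) = 1

Coefficients: [3, 5, 4, 4, 6]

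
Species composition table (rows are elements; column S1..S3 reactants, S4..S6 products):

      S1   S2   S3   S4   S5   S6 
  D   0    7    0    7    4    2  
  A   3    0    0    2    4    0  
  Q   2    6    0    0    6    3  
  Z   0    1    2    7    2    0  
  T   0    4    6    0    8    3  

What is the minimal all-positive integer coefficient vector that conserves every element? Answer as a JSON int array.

Coefficients: [6, 5, 5, 1, 4, 6]

D: 6·0+5·7+5·0 = 35 | 1·7+4·4+6·2 = 35
A: 6·3+5·0+5·0 = 18 | 1·2+4·4+6·0 = 18
Q: 6·2+5·6+5·0 = 42 | 1·0+4·6+6·3 = 42
Z: 6·0+5·1+5·2 = 15 | 1·7+4·2+6·0 = 15
T: 6·0+5·4+5·6 = 50 | 1·0+4·8+6·3 = 50
gcd(6,5,5,1,4,6) = 1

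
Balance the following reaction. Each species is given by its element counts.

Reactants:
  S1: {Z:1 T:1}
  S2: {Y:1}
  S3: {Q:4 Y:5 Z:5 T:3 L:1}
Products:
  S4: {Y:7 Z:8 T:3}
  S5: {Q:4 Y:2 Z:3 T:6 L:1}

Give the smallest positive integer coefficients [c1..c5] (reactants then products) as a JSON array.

Q: 6·0+4·0+1·4 = 4 | 1·0+1·4 = 4
Y: 6·0+4·1+1·5 = 9 | 1·7+1·2 = 9
Z: 6·1+4·0+1·5 = 11 | 1·8+1·3 = 11
T: 6·1+4·0+1·3 = 9 | 1·3+1·6 = 9
L: 6·0+4·0+1·1 = 1 | 1·0+1·1 = 1
gcd(6,4,1,1,1) = 1

Coefficients: [6, 4, 1, 1, 1]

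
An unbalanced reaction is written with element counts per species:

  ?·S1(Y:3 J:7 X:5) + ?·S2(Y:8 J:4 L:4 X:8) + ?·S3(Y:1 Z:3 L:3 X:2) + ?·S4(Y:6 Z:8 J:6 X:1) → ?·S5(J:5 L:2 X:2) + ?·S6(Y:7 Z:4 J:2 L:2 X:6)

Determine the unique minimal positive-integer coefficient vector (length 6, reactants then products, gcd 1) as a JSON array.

Y: 3·3+2·8+4·1+1·6 = 35 | 5·0+5·7 = 35
Z: 3·0+2·0+4·3+1·8 = 20 | 5·0+5·4 = 20
J: 3·7+2·4+4·0+1·6 = 35 | 5·5+5·2 = 35
L: 3·0+2·4+4·3+1·0 = 20 | 5·2+5·2 = 20
X: 3·5+2·8+4·2+1·1 = 40 | 5·2+5·6 = 40
gcd(3,2,4,1,5,5) = 1

Coefficients: [3, 2, 4, 1, 5, 5]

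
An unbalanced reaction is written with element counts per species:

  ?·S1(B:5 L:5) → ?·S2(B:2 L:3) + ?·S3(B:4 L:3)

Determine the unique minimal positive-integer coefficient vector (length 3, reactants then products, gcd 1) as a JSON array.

B: 6·5 = 30 | 5·2+5·4 = 30
L: 6·5 = 30 | 5·3+5·3 = 30
gcd(6,5,5) = 1

Coefficients: [6, 5, 5]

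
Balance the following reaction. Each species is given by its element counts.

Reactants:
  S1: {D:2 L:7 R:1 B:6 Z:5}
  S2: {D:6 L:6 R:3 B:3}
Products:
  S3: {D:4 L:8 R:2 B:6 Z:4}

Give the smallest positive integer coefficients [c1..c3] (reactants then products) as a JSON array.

D: 4·2+2·6 = 20 | 5·4 = 20
L: 4·7+2·6 = 40 | 5·8 = 40
R: 4·1+2·3 = 10 | 5·2 = 10
B: 4·6+2·3 = 30 | 5·6 = 30
Z: 4·5+2·0 = 20 | 5·4 = 20
gcd(4,2,5) = 1

Coefficients: [4, 2, 5]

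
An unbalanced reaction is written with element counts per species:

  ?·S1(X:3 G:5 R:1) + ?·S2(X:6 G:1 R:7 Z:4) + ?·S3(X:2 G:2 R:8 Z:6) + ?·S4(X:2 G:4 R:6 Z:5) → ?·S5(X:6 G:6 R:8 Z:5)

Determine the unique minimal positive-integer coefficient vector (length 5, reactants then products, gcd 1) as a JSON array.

X: 4·3+2·6+2·2+1·2 = 30 | 5·6 = 30
G: 4·5+2·1+2·2+1·4 = 30 | 5·6 = 30
R: 4·1+2·7+2·8+1·6 = 40 | 5·8 = 40
Z: 4·0+2·4+2·6+1·5 = 25 | 5·5 = 25
gcd(4,2,2,1,5) = 1

Coefficients: [4, 2, 2, 1, 5]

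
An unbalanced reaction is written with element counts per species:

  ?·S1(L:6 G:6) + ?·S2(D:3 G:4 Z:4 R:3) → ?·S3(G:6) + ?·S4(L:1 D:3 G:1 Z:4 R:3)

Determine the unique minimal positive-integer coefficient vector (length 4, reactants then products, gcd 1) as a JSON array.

Coefficients: [1, 6, 4, 6]

L: 1·6+6·0 = 6 | 4·0+6·1 = 6
D: 1·0+6·3 = 18 | 4·0+6·3 = 18
G: 1·6+6·4 = 30 | 4·6+6·1 = 30
Z: 1·0+6·4 = 24 | 4·0+6·4 = 24
R: 1·0+6·3 = 18 | 4·0+6·3 = 18
gcd(1,6,4,6) = 1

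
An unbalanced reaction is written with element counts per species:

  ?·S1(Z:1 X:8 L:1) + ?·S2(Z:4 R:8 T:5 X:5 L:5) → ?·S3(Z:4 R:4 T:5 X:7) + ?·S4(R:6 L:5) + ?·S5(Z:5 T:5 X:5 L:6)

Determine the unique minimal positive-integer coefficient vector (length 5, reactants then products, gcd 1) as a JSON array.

Coefficients: [1, 5, 4, 4, 1]

Z: 1·1+5·4 = 21 | 4·4+4·0+1·5 = 21
R: 1·0+5·8 = 40 | 4·4+4·6+1·0 = 40
T: 1·0+5·5 = 25 | 4·5+4·0+1·5 = 25
X: 1·8+5·5 = 33 | 4·7+4·0+1·5 = 33
L: 1·1+5·5 = 26 | 4·0+4·5+1·6 = 26
gcd(1,5,4,4,1) = 1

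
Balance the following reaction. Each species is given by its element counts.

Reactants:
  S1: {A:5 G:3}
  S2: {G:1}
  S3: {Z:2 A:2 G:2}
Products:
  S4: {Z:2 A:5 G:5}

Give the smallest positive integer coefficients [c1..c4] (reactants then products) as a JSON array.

Coefficients: [3, 6, 5, 5]

Z: 3·0+6·0+5·2 = 10 | 5·2 = 10
A: 3·5+6·0+5·2 = 25 | 5·5 = 25
G: 3·3+6·1+5·2 = 25 | 5·5 = 25
gcd(3,6,5,5) = 1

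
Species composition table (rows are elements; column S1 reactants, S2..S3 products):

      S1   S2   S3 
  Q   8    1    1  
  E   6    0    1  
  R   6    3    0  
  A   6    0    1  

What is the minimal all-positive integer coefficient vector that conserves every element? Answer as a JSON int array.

Coefficients: [1, 2, 6]

Q: 1·8 = 8 | 2·1+6·1 = 8
E: 1·6 = 6 | 2·0+6·1 = 6
R: 1·6 = 6 | 2·3+6·0 = 6
A: 1·6 = 6 | 2·0+6·1 = 6
gcd(1,2,6) = 1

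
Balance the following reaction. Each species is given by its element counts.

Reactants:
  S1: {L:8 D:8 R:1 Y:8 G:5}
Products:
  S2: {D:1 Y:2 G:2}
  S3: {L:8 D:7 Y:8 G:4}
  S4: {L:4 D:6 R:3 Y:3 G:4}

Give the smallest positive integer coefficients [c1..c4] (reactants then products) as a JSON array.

Coefficients: [6, 1, 5, 2]

L: 6·8 = 48 | 1·0+5·8+2·4 = 48
D: 6·8 = 48 | 1·1+5·7+2·6 = 48
R: 6·1 = 6 | 1·0+5·0+2·3 = 6
Y: 6·8 = 48 | 1·2+5·8+2·3 = 48
G: 6·5 = 30 | 1·2+5·4+2·4 = 30
gcd(6,1,5,2) = 1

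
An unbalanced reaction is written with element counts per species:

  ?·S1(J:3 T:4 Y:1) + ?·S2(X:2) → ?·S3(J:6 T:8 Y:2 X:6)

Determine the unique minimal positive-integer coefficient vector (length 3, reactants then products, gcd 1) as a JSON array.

J: 2·3+3·0 = 6 | 1·6 = 6
T: 2·4+3·0 = 8 | 1·8 = 8
Y: 2·1+3·0 = 2 | 1·2 = 2
X: 2·0+3·2 = 6 | 1·6 = 6
gcd(2,3,1) = 1

Coefficients: [2, 3, 1]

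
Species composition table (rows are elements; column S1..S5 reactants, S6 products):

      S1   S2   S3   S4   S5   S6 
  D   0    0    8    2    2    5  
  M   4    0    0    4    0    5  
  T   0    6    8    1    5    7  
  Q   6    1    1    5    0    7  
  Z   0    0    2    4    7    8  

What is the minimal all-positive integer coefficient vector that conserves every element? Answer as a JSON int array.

Coefficients: [1, 1, 1, 4, 2, 4]

D: 1·0+1·0+1·8+4·2+2·2 = 20 | 4·5 = 20
M: 1·4+1·0+1·0+4·4+2·0 = 20 | 4·5 = 20
T: 1·0+1·6+1·8+4·1+2·5 = 28 | 4·7 = 28
Q: 1·6+1·1+1·1+4·5+2·0 = 28 | 4·7 = 28
Z: 1·0+1·0+1·2+4·4+2·7 = 32 | 4·8 = 32
gcd(1,1,1,4,2,4) = 1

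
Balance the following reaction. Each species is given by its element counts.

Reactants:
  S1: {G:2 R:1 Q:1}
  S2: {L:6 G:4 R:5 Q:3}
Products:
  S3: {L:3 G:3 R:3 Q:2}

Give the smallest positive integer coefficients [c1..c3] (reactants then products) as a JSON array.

L: 1·0+1·6 = 6 | 2·3 = 6
G: 1·2+1·4 = 6 | 2·3 = 6
R: 1·1+1·5 = 6 | 2·3 = 6
Q: 1·1+1·3 = 4 | 2·2 = 4
gcd(1,1,2) = 1

Coefficients: [1, 1, 2]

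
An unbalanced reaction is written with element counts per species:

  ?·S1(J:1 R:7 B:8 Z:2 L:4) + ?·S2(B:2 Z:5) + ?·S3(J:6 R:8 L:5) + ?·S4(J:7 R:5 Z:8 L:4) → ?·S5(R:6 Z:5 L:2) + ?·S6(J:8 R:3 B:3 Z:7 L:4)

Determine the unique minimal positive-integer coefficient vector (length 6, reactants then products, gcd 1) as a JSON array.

Coefficients: [1, 5, 2, 5, 5, 6]

J: 1·1+5·0+2·6+5·7 = 48 | 5·0+6·8 = 48
R: 1·7+5·0+2·8+5·5 = 48 | 5·6+6·3 = 48
B: 1·8+5·2+2·0+5·0 = 18 | 5·0+6·3 = 18
Z: 1·2+5·5+2·0+5·8 = 67 | 5·5+6·7 = 67
L: 1·4+5·0+2·5+5·4 = 34 | 5·2+6·4 = 34
gcd(1,5,2,5,5,6) = 1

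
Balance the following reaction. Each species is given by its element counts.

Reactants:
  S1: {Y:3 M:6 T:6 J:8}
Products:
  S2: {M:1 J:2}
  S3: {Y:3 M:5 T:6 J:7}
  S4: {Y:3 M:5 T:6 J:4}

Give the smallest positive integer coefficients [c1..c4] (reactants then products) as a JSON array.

Coefficients: [3, 3, 2, 1]

Y: 3·3 = 9 | 3·0+2·3+1·3 = 9
M: 3·6 = 18 | 3·1+2·5+1·5 = 18
T: 3·6 = 18 | 3·0+2·6+1·6 = 18
J: 3·8 = 24 | 3·2+2·7+1·4 = 24
gcd(3,3,2,1) = 1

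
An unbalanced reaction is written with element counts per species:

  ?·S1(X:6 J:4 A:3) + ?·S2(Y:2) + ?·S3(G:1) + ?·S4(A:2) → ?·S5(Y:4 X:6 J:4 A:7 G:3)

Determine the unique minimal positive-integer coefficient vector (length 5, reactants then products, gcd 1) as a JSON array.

Y: 1·0+2·2+3·0+2·0 = 4 | 1·4 = 4
X: 1·6+2·0+3·0+2·0 = 6 | 1·6 = 6
J: 1·4+2·0+3·0+2·0 = 4 | 1·4 = 4
A: 1·3+2·0+3·0+2·2 = 7 | 1·7 = 7
G: 1·0+2·0+3·1+2·0 = 3 | 1·3 = 3
gcd(1,2,3,2,1) = 1

Coefficients: [1, 2, 3, 2, 1]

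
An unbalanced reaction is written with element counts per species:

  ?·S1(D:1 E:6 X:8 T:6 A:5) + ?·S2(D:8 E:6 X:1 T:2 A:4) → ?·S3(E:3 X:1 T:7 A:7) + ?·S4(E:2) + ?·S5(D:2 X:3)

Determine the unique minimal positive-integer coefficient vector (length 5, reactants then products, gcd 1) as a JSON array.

Coefficients: [2, 1, 2, 6, 5]

D: 2·1+1·8 = 10 | 2·0+6·0+5·2 = 10
E: 2·6+1·6 = 18 | 2·3+6·2+5·0 = 18
X: 2·8+1·1 = 17 | 2·1+6·0+5·3 = 17
T: 2·6+1·2 = 14 | 2·7+6·0+5·0 = 14
A: 2·5+1·4 = 14 | 2·7+6·0+5·0 = 14
gcd(2,1,2,6,5) = 1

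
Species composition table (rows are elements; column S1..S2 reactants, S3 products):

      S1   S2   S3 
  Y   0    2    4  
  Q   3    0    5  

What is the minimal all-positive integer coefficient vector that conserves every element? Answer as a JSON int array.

Y: 5·0+6·2 = 12 | 3·4 = 12
Q: 5·3+6·0 = 15 | 3·5 = 15
gcd(5,6,3) = 1

Coefficients: [5, 6, 3]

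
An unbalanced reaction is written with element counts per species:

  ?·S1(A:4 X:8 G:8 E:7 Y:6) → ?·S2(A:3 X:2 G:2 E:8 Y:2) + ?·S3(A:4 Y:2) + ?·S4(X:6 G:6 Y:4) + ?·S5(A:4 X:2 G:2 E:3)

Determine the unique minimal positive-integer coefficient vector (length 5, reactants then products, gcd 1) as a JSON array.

Coefficients: [5, 4, 1, 5, 1]

A: 5·4 = 20 | 4·3+1·4+5·0+1·4 = 20
X: 5·8 = 40 | 4·2+1·0+5·6+1·2 = 40
G: 5·8 = 40 | 4·2+1·0+5·6+1·2 = 40
E: 5·7 = 35 | 4·8+1·0+5·0+1·3 = 35
Y: 5·6 = 30 | 4·2+1·2+5·4+1·0 = 30
gcd(5,4,1,5,1) = 1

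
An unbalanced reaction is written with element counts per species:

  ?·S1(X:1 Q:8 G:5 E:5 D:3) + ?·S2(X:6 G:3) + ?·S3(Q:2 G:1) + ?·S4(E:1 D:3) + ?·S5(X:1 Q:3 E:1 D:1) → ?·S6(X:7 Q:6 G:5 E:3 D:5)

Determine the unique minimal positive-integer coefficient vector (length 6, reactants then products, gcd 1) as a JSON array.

Coefficients: [1, 5, 5, 6, 4, 5]

X: 1·1+5·6+5·0+6·0+4·1 = 35 | 5·7 = 35
Q: 1·8+5·0+5·2+6·0+4·3 = 30 | 5·6 = 30
G: 1·5+5·3+5·1+6·0+4·0 = 25 | 5·5 = 25
E: 1·5+5·0+5·0+6·1+4·1 = 15 | 5·3 = 15
D: 1·3+5·0+5·0+6·3+4·1 = 25 | 5·5 = 25
gcd(1,5,5,6,4,5) = 1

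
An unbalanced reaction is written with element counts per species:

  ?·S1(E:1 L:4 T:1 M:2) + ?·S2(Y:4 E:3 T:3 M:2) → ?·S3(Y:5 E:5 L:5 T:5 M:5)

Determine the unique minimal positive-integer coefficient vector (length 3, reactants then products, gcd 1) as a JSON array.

Y: 5·0+5·4 = 20 | 4·5 = 20
E: 5·1+5·3 = 20 | 4·5 = 20
L: 5·4+5·0 = 20 | 4·5 = 20
T: 5·1+5·3 = 20 | 4·5 = 20
M: 5·2+5·2 = 20 | 4·5 = 20
gcd(5,5,4) = 1

Coefficients: [5, 5, 4]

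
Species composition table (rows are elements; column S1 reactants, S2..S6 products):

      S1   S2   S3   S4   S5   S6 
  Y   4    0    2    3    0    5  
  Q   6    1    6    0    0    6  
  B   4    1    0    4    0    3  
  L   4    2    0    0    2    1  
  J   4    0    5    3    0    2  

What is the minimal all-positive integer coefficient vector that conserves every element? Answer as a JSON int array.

Y: 5·4 = 20 | 6·0+2·2+2·3+3·0+2·5 = 20
Q: 5·6 = 30 | 6·1+2·6+2·0+3·0+2·6 = 30
B: 5·4 = 20 | 6·1+2·0+2·4+3·0+2·3 = 20
L: 5·4 = 20 | 6·2+2·0+2·0+3·2+2·1 = 20
J: 5·4 = 20 | 6·0+2·5+2·3+3·0+2·2 = 20
gcd(5,6,2,2,3,2) = 1

Coefficients: [5, 6, 2, 2, 3, 2]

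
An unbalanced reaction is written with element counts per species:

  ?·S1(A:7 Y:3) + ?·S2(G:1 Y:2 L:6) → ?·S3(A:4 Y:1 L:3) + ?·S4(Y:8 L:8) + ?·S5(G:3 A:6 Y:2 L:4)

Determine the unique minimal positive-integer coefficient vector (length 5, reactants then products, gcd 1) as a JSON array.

Coefficients: [2, 3, 2, 1, 1]

G: 2·0+3·1 = 3 | 2·0+1·0+1·3 = 3
A: 2·7+3·0 = 14 | 2·4+1·0+1·6 = 14
Y: 2·3+3·2 = 12 | 2·1+1·8+1·2 = 12
L: 2·0+3·6 = 18 | 2·3+1·8+1·4 = 18
gcd(2,3,2,1,1) = 1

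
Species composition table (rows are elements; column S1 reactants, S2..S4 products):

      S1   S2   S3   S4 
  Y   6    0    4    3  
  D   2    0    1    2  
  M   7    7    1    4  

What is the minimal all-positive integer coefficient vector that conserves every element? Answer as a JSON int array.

Coefficients: [5, 3, 6, 2]

Y: 5·6 = 30 | 3·0+6·4+2·3 = 30
D: 5·2 = 10 | 3·0+6·1+2·2 = 10
M: 5·7 = 35 | 3·7+6·1+2·4 = 35
gcd(5,3,6,2) = 1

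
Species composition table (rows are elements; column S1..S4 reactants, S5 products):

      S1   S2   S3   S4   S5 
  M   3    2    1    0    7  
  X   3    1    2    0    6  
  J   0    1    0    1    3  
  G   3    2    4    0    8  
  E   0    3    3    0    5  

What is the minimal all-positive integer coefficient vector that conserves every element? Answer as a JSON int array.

M: 4·3+4·2+1·1+5·0 = 21 | 3·7 = 21
X: 4·3+4·1+1·2+5·0 = 18 | 3·6 = 18
J: 4·0+4·1+1·0+5·1 = 9 | 3·3 = 9
G: 4·3+4·2+1·4+5·0 = 24 | 3·8 = 24
E: 4·0+4·3+1·3+5·0 = 15 | 3·5 = 15
gcd(4,4,1,5,3) = 1

Coefficients: [4, 4, 1, 5, 3]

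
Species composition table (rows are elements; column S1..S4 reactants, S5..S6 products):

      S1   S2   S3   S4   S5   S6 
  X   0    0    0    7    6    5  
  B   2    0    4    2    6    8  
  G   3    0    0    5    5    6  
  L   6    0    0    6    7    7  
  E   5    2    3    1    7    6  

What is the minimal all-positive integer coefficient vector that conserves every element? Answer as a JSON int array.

Coefficients: [2, 4, 6, 5, 5, 1]

X: 2·0+4·0+6·0+5·7 = 35 | 5·6+1·5 = 35
B: 2·2+4·0+6·4+5·2 = 38 | 5·6+1·8 = 38
G: 2·3+4·0+6·0+5·5 = 31 | 5·5+1·6 = 31
L: 2·6+4·0+6·0+5·6 = 42 | 5·7+1·7 = 42
E: 2·5+4·2+6·3+5·1 = 41 | 5·7+1·6 = 41
gcd(2,4,6,5,5,1) = 1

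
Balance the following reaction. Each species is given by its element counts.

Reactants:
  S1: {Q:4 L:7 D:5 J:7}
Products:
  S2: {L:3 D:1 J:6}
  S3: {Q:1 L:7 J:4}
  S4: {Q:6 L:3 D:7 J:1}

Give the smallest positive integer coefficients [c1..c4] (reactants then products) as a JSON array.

Coefficients: [5, 4, 2, 3]

Q: 5·4 = 20 | 4·0+2·1+3·6 = 20
L: 5·7 = 35 | 4·3+2·7+3·3 = 35
D: 5·5 = 25 | 4·1+2·0+3·7 = 25
J: 5·7 = 35 | 4·6+2·4+3·1 = 35
gcd(5,4,2,3) = 1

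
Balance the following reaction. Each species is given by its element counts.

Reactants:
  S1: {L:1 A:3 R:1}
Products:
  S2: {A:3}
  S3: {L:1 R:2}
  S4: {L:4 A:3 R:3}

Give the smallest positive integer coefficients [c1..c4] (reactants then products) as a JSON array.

Coefficients: [5, 4, 1, 1]

L: 5·1 = 5 | 4·0+1·1+1·4 = 5
A: 5·3 = 15 | 4·3+1·0+1·3 = 15
R: 5·1 = 5 | 4·0+1·2+1·3 = 5
gcd(5,4,1,1) = 1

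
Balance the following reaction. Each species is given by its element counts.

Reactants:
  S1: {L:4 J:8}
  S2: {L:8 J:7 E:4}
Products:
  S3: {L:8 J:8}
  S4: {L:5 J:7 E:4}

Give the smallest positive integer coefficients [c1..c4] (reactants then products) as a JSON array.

Coefficients: [3, 4, 3, 4]

L: 3·4+4·8 = 44 | 3·8+4·5 = 44
J: 3·8+4·7 = 52 | 3·8+4·7 = 52
E: 3·0+4·4 = 16 | 3·0+4·4 = 16
gcd(3,4,3,4) = 1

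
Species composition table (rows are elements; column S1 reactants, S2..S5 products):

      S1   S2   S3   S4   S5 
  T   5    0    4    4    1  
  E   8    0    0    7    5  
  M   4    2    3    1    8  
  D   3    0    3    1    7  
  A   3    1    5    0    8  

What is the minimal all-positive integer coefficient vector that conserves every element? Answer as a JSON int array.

T: 5·5 = 25 | 2·0+1·4+5·4+1·1 = 25
E: 5·8 = 40 | 2·0+1·0+5·7+1·5 = 40
M: 5·4 = 20 | 2·2+1·3+5·1+1·8 = 20
D: 5·3 = 15 | 2·0+1·3+5·1+1·7 = 15
A: 5·3 = 15 | 2·1+1·5+5·0+1·8 = 15
gcd(5,2,1,5,1) = 1

Coefficients: [5, 2, 1, 5, 1]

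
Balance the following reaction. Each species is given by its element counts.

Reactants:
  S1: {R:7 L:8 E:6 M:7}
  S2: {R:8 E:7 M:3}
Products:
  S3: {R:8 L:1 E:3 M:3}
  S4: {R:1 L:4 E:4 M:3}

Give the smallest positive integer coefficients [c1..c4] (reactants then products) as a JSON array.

Coefficients: [3, 2, 4, 5]

R: 3·7+2·8 = 37 | 4·8+5·1 = 37
L: 3·8+2·0 = 24 | 4·1+5·4 = 24
E: 3·6+2·7 = 32 | 4·3+5·4 = 32
M: 3·7+2·3 = 27 | 4·3+5·3 = 27
gcd(3,2,4,5) = 1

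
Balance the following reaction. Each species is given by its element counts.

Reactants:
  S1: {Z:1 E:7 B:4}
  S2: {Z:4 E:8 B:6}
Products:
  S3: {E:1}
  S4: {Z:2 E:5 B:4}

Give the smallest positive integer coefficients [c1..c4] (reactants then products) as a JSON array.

Z: 2·1+2·4 = 10 | 5·0+5·2 = 10
E: 2·7+2·8 = 30 | 5·1+5·5 = 30
B: 2·4+2·6 = 20 | 5·0+5·4 = 20
gcd(2,2,5,5) = 1

Coefficients: [2, 2, 5, 5]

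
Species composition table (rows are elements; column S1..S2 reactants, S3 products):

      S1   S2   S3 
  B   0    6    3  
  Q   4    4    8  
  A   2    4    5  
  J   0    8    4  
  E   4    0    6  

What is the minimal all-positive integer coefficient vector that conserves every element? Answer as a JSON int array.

Coefficients: [3, 1, 2]

B: 3·0+1·6 = 6 | 2·3 = 6
Q: 3·4+1·4 = 16 | 2·8 = 16
A: 3·2+1·4 = 10 | 2·5 = 10
J: 3·0+1·8 = 8 | 2·4 = 8
E: 3·4+1·0 = 12 | 2·6 = 12
gcd(3,1,2) = 1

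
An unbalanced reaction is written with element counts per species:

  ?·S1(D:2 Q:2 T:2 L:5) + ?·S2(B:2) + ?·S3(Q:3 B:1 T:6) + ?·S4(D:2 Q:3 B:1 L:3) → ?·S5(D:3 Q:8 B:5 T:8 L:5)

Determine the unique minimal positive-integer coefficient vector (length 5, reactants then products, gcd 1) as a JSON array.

D: 1·2+5·0+5·0+5·2 = 12 | 4·3 = 12
Q: 1·2+5·0+5·3+5·3 = 32 | 4·8 = 32
B: 1·0+5·2+5·1+5·1 = 20 | 4·5 = 20
T: 1·2+5·0+5·6+5·0 = 32 | 4·8 = 32
L: 1·5+5·0+5·0+5·3 = 20 | 4·5 = 20
gcd(1,5,5,5,4) = 1

Coefficients: [1, 5, 5, 5, 4]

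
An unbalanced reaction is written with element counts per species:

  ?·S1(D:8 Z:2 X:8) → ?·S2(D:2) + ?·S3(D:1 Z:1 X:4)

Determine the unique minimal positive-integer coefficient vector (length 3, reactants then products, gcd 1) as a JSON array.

D: 1·8 = 8 | 3·2+2·1 = 8
Z: 1·2 = 2 | 3·0+2·1 = 2
X: 1·8 = 8 | 3·0+2·4 = 8
gcd(1,3,2) = 1

Coefficients: [1, 3, 2]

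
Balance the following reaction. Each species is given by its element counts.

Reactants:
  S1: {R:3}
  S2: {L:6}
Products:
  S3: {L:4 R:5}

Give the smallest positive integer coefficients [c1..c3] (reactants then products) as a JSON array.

L: 5·0+2·6 = 12 | 3·4 = 12
R: 5·3+2·0 = 15 | 3·5 = 15
gcd(5,2,3) = 1

Coefficients: [5, 2, 3]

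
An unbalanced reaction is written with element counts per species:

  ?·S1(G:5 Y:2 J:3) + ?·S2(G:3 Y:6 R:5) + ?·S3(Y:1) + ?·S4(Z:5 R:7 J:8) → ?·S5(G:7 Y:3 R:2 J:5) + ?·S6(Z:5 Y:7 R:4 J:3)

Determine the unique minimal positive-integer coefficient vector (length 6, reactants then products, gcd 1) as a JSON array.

Z: 5·0+1·0+3·0+1·5 = 5 | 4·0+1·5 = 5
G: 5·5+1·3+3·0+1·0 = 28 | 4·7+1·0 = 28
Y: 5·2+1·6+3·1+1·0 = 19 | 4·3+1·7 = 19
R: 5·0+1·5+3·0+1·7 = 12 | 4·2+1·4 = 12
J: 5·3+1·0+3·0+1·8 = 23 | 4·5+1·3 = 23
gcd(5,1,3,1,4,1) = 1

Coefficients: [5, 1, 3, 1, 4, 1]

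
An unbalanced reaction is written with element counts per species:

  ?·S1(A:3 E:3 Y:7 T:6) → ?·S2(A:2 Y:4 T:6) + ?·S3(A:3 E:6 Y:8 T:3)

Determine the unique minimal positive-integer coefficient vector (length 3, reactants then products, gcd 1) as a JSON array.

A: 4·3 = 12 | 3·2+2·3 = 12
E: 4·3 = 12 | 3·0+2·6 = 12
Y: 4·7 = 28 | 3·4+2·8 = 28
T: 4·6 = 24 | 3·6+2·3 = 24
gcd(4,3,2) = 1

Coefficients: [4, 3, 2]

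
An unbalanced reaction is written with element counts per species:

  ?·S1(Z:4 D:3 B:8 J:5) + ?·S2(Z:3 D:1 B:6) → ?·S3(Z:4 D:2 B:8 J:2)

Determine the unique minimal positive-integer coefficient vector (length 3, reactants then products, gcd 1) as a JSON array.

Coefficients: [2, 4, 5]

Z: 2·4+4·3 = 20 | 5·4 = 20
D: 2·3+4·1 = 10 | 5·2 = 10
B: 2·8+4·6 = 40 | 5·8 = 40
J: 2·5+4·0 = 10 | 5·2 = 10
gcd(2,4,5) = 1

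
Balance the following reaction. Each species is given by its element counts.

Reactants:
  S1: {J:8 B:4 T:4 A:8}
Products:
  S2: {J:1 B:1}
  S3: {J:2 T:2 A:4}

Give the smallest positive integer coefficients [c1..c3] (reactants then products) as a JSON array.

J: 1·8 = 8 | 4·1+2·2 = 8
B: 1·4 = 4 | 4·1+2·0 = 4
T: 1·4 = 4 | 4·0+2·2 = 4
A: 1·8 = 8 | 4·0+2·4 = 8
gcd(1,4,2) = 1

Coefficients: [1, 4, 2]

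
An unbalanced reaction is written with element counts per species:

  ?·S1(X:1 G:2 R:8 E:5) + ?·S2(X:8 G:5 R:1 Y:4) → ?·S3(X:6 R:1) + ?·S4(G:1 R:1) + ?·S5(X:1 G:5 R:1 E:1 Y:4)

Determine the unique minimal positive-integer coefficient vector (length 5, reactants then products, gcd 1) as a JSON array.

X: 1·1+5·8 = 41 | 6·6+2·0+5·1 = 41
G: 1·2+5·5 = 27 | 6·0+2·1+5·5 = 27
R: 1·8+5·1 = 13 | 6·1+2·1+5·1 = 13
E: 1·5+5·0 = 5 | 6·0+2·0+5·1 = 5
Y: 1·0+5·4 = 20 | 6·0+2·0+5·4 = 20
gcd(1,5,6,2,5) = 1

Coefficients: [1, 5, 6, 2, 5]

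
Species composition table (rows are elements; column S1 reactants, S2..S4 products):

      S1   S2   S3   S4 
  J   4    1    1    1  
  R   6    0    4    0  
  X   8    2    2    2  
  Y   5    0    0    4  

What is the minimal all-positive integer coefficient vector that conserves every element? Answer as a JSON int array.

Coefficients: [4, 5, 6, 5]

J: 4·4 = 16 | 5·1+6·1+5·1 = 16
R: 4·6 = 24 | 5·0+6·4+5·0 = 24
X: 4·8 = 32 | 5·2+6·2+5·2 = 32
Y: 4·5 = 20 | 5·0+6·0+5·4 = 20
gcd(4,5,6,5) = 1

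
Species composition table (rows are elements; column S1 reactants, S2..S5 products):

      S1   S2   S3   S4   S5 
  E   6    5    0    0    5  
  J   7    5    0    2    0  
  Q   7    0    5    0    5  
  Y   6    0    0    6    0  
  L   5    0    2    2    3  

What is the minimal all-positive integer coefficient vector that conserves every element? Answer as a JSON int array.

Coefficients: [5, 5, 6, 5, 1]

E: 5·6 = 30 | 5·5+6·0+5·0+1·5 = 30
J: 5·7 = 35 | 5·5+6·0+5·2+1·0 = 35
Q: 5·7 = 35 | 5·0+6·5+5·0+1·5 = 35
Y: 5·6 = 30 | 5·0+6·0+5·6+1·0 = 30
L: 5·5 = 25 | 5·0+6·2+5·2+1·3 = 25
gcd(5,5,6,5,1) = 1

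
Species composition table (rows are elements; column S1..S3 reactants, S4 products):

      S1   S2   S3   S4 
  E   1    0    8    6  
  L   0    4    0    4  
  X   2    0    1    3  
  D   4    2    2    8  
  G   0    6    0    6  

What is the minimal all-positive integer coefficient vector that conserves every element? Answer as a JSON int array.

E: 6·1+5·0+3·8 = 30 | 5·6 = 30
L: 6·0+5·4+3·0 = 20 | 5·4 = 20
X: 6·2+5·0+3·1 = 15 | 5·3 = 15
D: 6·4+5·2+3·2 = 40 | 5·8 = 40
G: 6·0+5·6+3·0 = 30 | 5·6 = 30
gcd(6,5,3,5) = 1

Coefficients: [6, 5, 3, 5]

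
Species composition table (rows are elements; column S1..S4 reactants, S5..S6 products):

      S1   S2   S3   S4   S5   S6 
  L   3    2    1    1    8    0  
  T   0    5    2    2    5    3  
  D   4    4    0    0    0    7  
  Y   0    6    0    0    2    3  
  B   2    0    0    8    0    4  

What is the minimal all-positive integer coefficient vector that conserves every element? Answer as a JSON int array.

Coefficients: [4, 3, 5, 1, 3, 4]

L: 4·3+3·2+5·1+1·1 = 24 | 3·8+4·0 = 24
T: 4·0+3·5+5·2+1·2 = 27 | 3·5+4·3 = 27
D: 4·4+3·4+5·0+1·0 = 28 | 3·0+4·7 = 28
Y: 4·0+3·6+5·0+1·0 = 18 | 3·2+4·3 = 18
B: 4·2+3·0+5·0+1·8 = 16 | 3·0+4·4 = 16
gcd(4,3,5,1,3,4) = 1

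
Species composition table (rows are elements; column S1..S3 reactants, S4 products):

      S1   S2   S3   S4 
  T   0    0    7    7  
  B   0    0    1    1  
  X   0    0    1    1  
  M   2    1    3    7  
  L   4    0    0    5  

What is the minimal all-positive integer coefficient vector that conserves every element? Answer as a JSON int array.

Coefficients: [5, 6, 4, 4]

T: 5·0+6·0+4·7 = 28 | 4·7 = 28
B: 5·0+6·0+4·1 = 4 | 4·1 = 4
X: 5·0+6·0+4·1 = 4 | 4·1 = 4
M: 5·2+6·1+4·3 = 28 | 4·7 = 28
L: 5·4+6·0+4·0 = 20 | 4·5 = 20
gcd(5,6,4,4) = 1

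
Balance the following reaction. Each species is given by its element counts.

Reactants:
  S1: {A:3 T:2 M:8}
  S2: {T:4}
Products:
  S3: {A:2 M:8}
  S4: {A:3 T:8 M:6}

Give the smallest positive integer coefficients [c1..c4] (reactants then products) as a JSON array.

A: 6·3+5·0 = 18 | 3·2+4·3 = 18
T: 6·2+5·4 = 32 | 3·0+4·8 = 32
M: 6·8+5·0 = 48 | 3·8+4·6 = 48
gcd(6,5,3,4) = 1

Coefficients: [6, 5, 3, 4]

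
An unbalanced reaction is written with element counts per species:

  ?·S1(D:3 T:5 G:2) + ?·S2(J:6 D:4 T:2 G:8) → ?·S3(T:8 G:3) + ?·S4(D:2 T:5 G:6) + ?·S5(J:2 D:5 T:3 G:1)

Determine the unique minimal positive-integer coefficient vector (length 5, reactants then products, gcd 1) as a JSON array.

Coefficients: [5, 1, 1, 2, 3]

J: 5·0+1·6 = 6 | 1·0+2·0+3·2 = 6
D: 5·3+1·4 = 19 | 1·0+2·2+3·5 = 19
T: 5·5+1·2 = 27 | 1·8+2·5+3·3 = 27
G: 5·2+1·8 = 18 | 1·3+2·6+3·1 = 18
gcd(5,1,1,2,3) = 1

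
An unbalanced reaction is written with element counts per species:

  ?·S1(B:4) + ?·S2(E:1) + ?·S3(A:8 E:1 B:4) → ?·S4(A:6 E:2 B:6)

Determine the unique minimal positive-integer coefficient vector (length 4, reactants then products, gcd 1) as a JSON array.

Coefficients: [3, 5, 3, 4]

A: 3·0+5·0+3·8 = 24 | 4·6 = 24
E: 3·0+5·1+3·1 = 8 | 4·2 = 8
B: 3·4+5·0+3·4 = 24 | 4·6 = 24
gcd(3,5,3,4) = 1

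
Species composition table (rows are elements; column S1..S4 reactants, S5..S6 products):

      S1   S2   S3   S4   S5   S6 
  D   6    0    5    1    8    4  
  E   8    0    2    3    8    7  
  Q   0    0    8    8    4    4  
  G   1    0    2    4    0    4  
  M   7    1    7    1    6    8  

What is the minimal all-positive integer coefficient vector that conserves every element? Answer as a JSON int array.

D: 6·6+6·0+1·5+3·1 = 44 | 3·8+5·4 = 44
E: 6·8+6·0+1·2+3·3 = 59 | 3·8+5·7 = 59
Q: 6·0+6·0+1·8+3·8 = 32 | 3·4+5·4 = 32
G: 6·1+6·0+1·2+3·4 = 20 | 3·0+5·4 = 20
M: 6·7+6·1+1·7+3·1 = 58 | 3·6+5·8 = 58
gcd(6,6,1,3,3,5) = 1

Coefficients: [6, 6, 1, 3, 3, 5]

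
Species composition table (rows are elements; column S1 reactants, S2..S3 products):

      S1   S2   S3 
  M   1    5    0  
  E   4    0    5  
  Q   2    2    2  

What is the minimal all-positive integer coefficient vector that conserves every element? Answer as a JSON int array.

M: 5·1 = 5 | 1·5+4·0 = 5
E: 5·4 = 20 | 1·0+4·5 = 20
Q: 5·2 = 10 | 1·2+4·2 = 10
gcd(5,1,4) = 1

Coefficients: [5, 1, 4]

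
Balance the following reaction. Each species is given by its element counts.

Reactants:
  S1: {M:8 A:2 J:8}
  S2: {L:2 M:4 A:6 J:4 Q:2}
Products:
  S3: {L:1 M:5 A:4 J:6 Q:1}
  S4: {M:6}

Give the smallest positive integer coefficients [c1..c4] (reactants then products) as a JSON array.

Coefficients: [3, 3, 6, 1]

L: 3·0+3·2 = 6 | 6·1+1·0 = 6
M: 3·8+3·4 = 36 | 6·5+1·6 = 36
A: 3·2+3·6 = 24 | 6·4+1·0 = 24
J: 3·8+3·4 = 36 | 6·6+1·0 = 36
Q: 3·0+3·2 = 6 | 6·1+1·0 = 6
gcd(3,3,6,1) = 1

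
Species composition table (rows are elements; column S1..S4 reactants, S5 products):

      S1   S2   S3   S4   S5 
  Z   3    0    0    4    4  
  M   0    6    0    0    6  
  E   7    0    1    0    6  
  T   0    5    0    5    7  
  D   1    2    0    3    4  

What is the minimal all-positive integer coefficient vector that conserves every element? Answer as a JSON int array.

Coefficients: [4, 5, 2, 2, 5]

Z: 4·3+5·0+2·0+2·4 = 20 | 5·4 = 20
M: 4·0+5·6+2·0+2·0 = 30 | 5·6 = 30
E: 4·7+5·0+2·1+2·0 = 30 | 5·6 = 30
T: 4·0+5·5+2·0+2·5 = 35 | 5·7 = 35
D: 4·1+5·2+2·0+2·3 = 20 | 5·4 = 20
gcd(4,5,2,2,5) = 1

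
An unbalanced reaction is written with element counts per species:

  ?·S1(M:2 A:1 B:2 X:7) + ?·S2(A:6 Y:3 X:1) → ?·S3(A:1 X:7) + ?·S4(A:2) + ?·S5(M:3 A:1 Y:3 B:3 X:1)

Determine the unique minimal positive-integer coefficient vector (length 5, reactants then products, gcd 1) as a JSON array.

Coefficients: [3, 2, 3, 5, 2]

M: 3·2+2·0 = 6 | 3·0+5·0+2·3 = 6
A: 3·1+2·6 = 15 | 3·1+5·2+2·1 = 15
Y: 3·0+2·3 = 6 | 3·0+5·0+2·3 = 6
B: 3·2+2·0 = 6 | 3·0+5·0+2·3 = 6
X: 3·7+2·1 = 23 | 3·7+5·0+2·1 = 23
gcd(3,2,3,5,2) = 1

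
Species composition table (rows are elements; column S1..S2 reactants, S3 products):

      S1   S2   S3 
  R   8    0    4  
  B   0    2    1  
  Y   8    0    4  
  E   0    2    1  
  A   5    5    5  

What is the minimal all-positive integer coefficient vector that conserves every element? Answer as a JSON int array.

Coefficients: [1, 1, 2]

R: 1·8+1·0 = 8 | 2·4 = 8
B: 1·0+1·2 = 2 | 2·1 = 2
Y: 1·8+1·0 = 8 | 2·4 = 8
E: 1·0+1·2 = 2 | 2·1 = 2
A: 1·5+1·5 = 10 | 2·5 = 10
gcd(1,1,2) = 1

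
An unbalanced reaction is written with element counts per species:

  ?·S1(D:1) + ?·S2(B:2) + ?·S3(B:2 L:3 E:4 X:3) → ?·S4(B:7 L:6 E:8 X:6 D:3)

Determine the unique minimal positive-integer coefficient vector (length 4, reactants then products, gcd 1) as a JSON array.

B: 6·0+3·2+4·2 = 14 | 2·7 = 14
L: 6·0+3·0+4·3 = 12 | 2·6 = 12
E: 6·0+3·0+4·4 = 16 | 2·8 = 16
X: 6·0+3·0+4·3 = 12 | 2·6 = 12
D: 6·1+3·0+4·0 = 6 | 2·3 = 6
gcd(6,3,4,2) = 1

Coefficients: [6, 3, 4, 2]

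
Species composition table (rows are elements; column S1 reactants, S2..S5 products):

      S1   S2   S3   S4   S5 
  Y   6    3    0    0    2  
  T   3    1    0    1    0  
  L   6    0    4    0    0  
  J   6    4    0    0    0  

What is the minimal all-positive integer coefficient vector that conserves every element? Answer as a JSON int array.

Y: 4·6 = 24 | 6·3+6·0+6·0+3·2 = 24
T: 4·3 = 12 | 6·1+6·0+6·1+3·0 = 12
L: 4·6 = 24 | 6·0+6·4+6·0+3·0 = 24
J: 4·6 = 24 | 6·4+6·0+6·0+3·0 = 24
gcd(4,6,6,6,3) = 1

Coefficients: [4, 6, 6, 6, 3]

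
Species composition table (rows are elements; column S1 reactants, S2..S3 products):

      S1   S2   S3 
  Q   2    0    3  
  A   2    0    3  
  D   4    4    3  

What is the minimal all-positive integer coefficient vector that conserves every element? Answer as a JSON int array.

Coefficients: [6, 3, 4]

Q: 6·2 = 12 | 3·0+4·3 = 12
A: 6·2 = 12 | 3·0+4·3 = 12
D: 6·4 = 24 | 3·4+4·3 = 24
gcd(6,3,4) = 1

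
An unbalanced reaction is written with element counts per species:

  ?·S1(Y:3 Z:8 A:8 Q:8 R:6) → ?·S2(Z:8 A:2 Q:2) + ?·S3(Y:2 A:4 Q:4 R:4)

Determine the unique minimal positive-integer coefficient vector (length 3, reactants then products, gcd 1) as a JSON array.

Coefficients: [2, 2, 3]

Y: 2·3 = 6 | 2·0+3·2 = 6
Z: 2·8 = 16 | 2·8+3·0 = 16
A: 2·8 = 16 | 2·2+3·4 = 16
Q: 2·8 = 16 | 2·2+3·4 = 16
R: 2·6 = 12 | 2·0+3·4 = 12
gcd(2,2,3) = 1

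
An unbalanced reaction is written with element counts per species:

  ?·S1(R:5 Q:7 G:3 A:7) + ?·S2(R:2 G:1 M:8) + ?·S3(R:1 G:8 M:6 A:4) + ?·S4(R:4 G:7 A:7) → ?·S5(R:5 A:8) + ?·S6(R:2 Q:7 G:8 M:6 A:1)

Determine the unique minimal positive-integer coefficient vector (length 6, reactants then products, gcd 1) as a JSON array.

Coefficients: [5, 3, 1, 2, 6, 5]

R: 5·5+3·2+1·1+2·4 = 40 | 6·5+5·2 = 40
Q: 5·7+3·0+1·0+2·0 = 35 | 6·0+5·7 = 35
G: 5·3+3·1+1·8+2·7 = 40 | 6·0+5·8 = 40
M: 5·0+3·8+1·6+2·0 = 30 | 6·0+5·6 = 30
A: 5·7+3·0+1·4+2·7 = 53 | 6·8+5·1 = 53
gcd(5,3,1,2,6,5) = 1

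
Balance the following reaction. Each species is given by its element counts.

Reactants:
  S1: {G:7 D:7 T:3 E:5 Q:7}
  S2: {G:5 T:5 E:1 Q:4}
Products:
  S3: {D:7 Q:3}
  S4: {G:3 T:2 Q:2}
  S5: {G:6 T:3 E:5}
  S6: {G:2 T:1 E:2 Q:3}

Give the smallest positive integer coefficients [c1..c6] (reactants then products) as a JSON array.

Coefficients: [5, 2, 5, 5, 3, 6]

G: 5·7+2·5 = 45 | 5·0+5·3+3·6+6·2 = 45
D: 5·7+2·0 = 35 | 5·7+5·0+3·0+6·0 = 35
T: 5·3+2·5 = 25 | 5·0+5·2+3·3+6·1 = 25
E: 5·5+2·1 = 27 | 5·0+5·0+3·5+6·2 = 27
Q: 5·7+2·4 = 43 | 5·3+5·2+3·0+6·3 = 43
gcd(5,2,5,5,3,6) = 1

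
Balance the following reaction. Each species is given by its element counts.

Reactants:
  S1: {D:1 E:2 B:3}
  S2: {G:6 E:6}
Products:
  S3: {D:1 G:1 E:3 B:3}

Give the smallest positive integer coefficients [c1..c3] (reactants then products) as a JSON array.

Coefficients: [6, 1, 6]

D: 6·1+1·0 = 6 | 6·1 = 6
G: 6·0+1·6 = 6 | 6·1 = 6
E: 6·2+1·6 = 18 | 6·3 = 18
B: 6·3+1·0 = 18 | 6·3 = 18
gcd(6,1,6) = 1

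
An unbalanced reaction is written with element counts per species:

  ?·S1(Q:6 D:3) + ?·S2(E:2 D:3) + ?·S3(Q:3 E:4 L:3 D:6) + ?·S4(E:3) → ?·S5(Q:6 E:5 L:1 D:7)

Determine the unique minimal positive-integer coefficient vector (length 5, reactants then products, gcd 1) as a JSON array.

Coefficients: [5, 5, 2, 4, 6]

Q: 5·6+5·0+2·3+4·0 = 36 | 6·6 = 36
E: 5·0+5·2+2·4+4·3 = 30 | 6·5 = 30
L: 5·0+5·0+2·3+4·0 = 6 | 6·1 = 6
D: 5·3+5·3+2·6+4·0 = 42 | 6·7 = 42
gcd(5,5,2,4,6) = 1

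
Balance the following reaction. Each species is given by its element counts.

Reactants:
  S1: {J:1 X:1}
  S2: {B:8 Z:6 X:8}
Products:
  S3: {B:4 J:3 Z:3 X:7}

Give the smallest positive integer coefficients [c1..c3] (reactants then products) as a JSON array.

B: 6·0+1·8 = 8 | 2·4 = 8
J: 6·1+1·0 = 6 | 2·3 = 6
Z: 6·0+1·6 = 6 | 2·3 = 6
X: 6·1+1·8 = 14 | 2·7 = 14
gcd(6,1,2) = 1

Coefficients: [6, 1, 2]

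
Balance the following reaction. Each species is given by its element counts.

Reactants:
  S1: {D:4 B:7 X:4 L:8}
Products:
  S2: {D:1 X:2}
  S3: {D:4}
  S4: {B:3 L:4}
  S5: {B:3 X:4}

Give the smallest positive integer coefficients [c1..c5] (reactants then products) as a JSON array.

D: 3·4 = 12 | 4·1+2·4+6·0+1·0 = 12
B: 3·7 = 21 | 4·0+2·0+6·3+1·3 = 21
X: 3·4 = 12 | 4·2+2·0+6·0+1·4 = 12
L: 3·8 = 24 | 4·0+2·0+6·4+1·0 = 24
gcd(3,4,2,6,1) = 1

Coefficients: [3, 4, 2, 6, 1]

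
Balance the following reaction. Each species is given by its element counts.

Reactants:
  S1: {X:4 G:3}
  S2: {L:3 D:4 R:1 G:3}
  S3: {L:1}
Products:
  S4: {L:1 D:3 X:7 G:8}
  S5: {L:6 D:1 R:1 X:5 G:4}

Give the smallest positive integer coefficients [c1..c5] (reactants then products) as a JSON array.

Coefficients: [3, 1, 4, 1, 1]

L: 3·0+1·3+4·1 = 7 | 1·1+1·6 = 7
D: 3·0+1·4+4·0 = 4 | 1·3+1·1 = 4
R: 3·0+1·1+4·0 = 1 | 1·0+1·1 = 1
X: 3·4+1·0+4·0 = 12 | 1·7+1·5 = 12
G: 3·3+1·3+4·0 = 12 | 1·8+1·4 = 12
gcd(3,1,4,1,1) = 1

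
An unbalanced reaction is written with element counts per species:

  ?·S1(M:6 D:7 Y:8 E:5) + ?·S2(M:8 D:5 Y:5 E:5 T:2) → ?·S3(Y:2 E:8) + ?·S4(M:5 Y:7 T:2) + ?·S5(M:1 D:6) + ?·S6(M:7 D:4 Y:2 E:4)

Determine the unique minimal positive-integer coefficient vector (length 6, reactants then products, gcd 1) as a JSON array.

Coefficients: [3, 5, 3, 5, 5, 4]

M: 3·6+5·8 = 58 | 3·0+5·5+5·1+4·7 = 58
D: 3·7+5·5 = 46 | 3·0+5·0+5·6+4·4 = 46
Y: 3·8+5·5 = 49 | 3·2+5·7+5·0+4·2 = 49
E: 3·5+5·5 = 40 | 3·8+5·0+5·0+4·4 = 40
T: 3·0+5·2 = 10 | 3·0+5·2+5·0+4·0 = 10
gcd(3,5,3,5,5,4) = 1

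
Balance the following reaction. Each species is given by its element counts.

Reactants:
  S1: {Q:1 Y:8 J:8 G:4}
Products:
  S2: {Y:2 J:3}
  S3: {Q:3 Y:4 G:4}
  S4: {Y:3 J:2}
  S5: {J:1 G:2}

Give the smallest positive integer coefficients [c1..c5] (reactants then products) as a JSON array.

Coefficients: [3, 4, 1, 4, 4]

Q: 3·1 = 3 | 4·0+1·3+4·0+4·0 = 3
Y: 3·8 = 24 | 4·2+1·4+4·3+4·0 = 24
J: 3·8 = 24 | 4·3+1·0+4·2+4·1 = 24
G: 3·4 = 12 | 4·0+1·4+4·0+4·2 = 12
gcd(3,4,1,4,4) = 1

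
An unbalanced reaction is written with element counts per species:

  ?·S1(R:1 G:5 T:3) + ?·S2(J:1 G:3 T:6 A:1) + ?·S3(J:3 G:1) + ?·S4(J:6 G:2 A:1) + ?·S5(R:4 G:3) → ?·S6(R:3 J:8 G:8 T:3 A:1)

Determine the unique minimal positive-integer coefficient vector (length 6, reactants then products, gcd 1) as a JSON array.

Coefficients: [3, 1, 5, 4, 3, 5]

R: 3·1+1·0+5·0+4·0+3·4 = 15 | 5·3 = 15
J: 3·0+1·1+5·3+4·6+3·0 = 40 | 5·8 = 40
G: 3·5+1·3+5·1+4·2+3·3 = 40 | 5·8 = 40
T: 3·3+1·6+5·0+4·0+3·0 = 15 | 5·3 = 15
A: 3·0+1·1+5·0+4·1+3·0 = 5 | 5·1 = 5
gcd(3,1,5,4,3,5) = 1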